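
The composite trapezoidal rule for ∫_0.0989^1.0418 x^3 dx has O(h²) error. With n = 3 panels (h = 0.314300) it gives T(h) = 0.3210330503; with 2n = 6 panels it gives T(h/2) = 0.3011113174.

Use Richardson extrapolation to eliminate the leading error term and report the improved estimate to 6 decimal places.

Method order is 2; weight 2^2 = 4.
Top: 4(0.3011113174) − (0.3210330503) = 0.8834122193
Denominator 4 − 1 = 3.
R = 0.8834122193/3 = 0.2944707398

0.294471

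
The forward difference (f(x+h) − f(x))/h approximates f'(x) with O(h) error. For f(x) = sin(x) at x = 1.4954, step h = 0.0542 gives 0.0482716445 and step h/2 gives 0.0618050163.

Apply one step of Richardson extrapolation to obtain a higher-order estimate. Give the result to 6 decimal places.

r = 1, so 2^r = 2.
2 × 0.0618050163 = 0.1236100326; 0.1236100326 − 0.0482716445 = 0.0753383881
Extrapolated: 0.0753383881 / 1 = 0.0753383881

0.075338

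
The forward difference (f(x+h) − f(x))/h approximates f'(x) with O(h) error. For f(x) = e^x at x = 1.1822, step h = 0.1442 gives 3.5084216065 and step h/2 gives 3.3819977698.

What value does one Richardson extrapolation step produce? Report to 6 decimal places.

The method has order 1: 2^1 = 2.
Weighted: 6.7639955396 − 3.5084216065 = 3.2555739331
(2×3.3819977698 − 3.5084216065)/(2 − 1) = 3.2555739331
Correction |R − A(h/2)| = 1.264e-01; gap |A(h/2) − A(h)| = 1.264e-01.

3.255574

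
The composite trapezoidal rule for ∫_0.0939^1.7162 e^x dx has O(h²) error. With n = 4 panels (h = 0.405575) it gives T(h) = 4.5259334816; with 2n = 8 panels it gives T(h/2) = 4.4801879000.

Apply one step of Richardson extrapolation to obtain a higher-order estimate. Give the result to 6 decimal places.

4.464939

Error is O(h^2); halving h shrinks it by 2^2 = 4.
Weighted: 17.9207516000 − 4.5259334816 = 13.3948181184
Denominator 4 − 1 = 3.
R = 13.3948181184/3 = 4.4649393728
Gap between inputs: 4.575e-02; correction applied: −0.0152485272.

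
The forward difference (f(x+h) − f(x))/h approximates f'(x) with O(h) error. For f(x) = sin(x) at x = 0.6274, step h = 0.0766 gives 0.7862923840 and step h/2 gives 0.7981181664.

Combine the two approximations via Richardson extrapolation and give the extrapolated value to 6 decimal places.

r = 1: numerator weight 2, denominator 1.
2×0.7981181664 − 0.7862923840 = 0.8099439488
R = 0.8099439488/1 = 0.8099439488

0.809944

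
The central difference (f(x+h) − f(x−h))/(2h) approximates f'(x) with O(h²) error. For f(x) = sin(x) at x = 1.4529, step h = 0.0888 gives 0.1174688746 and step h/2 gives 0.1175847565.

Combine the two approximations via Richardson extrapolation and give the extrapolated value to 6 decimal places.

Error is O(h^2); halving h shrinks it by 2^2 = 4.
Top: 4(0.1175847565) − (0.1174688746) = 0.3528701514
Denominator 4 − 1 = 3.
Result: 0.1176233838
Gap between inputs: 1.159e-04; correction applied: +0.0000386273.

0.117623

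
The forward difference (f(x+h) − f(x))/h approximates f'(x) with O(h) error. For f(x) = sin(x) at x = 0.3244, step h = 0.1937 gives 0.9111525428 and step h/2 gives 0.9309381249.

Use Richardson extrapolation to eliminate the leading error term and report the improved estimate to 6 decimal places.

0.950724

The method has order 1: 2^1 = 2.
2 × 0.9309381249 = 1.8618762498; subtract 0.9111525428 → 0.9507237070
Denominator 2 − 1 = 1.
(2 × 0.9309381249 − 0.9111525428)/(2 − 1) = 0.9507237070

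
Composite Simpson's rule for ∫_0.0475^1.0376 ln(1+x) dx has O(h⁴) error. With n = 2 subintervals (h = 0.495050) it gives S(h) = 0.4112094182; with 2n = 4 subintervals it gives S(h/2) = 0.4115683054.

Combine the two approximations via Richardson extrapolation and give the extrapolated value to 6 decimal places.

0.411592

r = 4: numerator weight 16, denominator 15.
Difference of the inputs: 0.4115683054 − 0.4112094182 = 0.0003588872
Divide by 2^4 − 1 = 15: 0.0003588872/15 = 0.0000239258
R = A(h/2) + (A(h/2) − A(h))/15 = 0.4115683054 + 0.0000239258 = 0.4115922312
Gap between inputs: 3.589e-04; correction applied: +0.0000239258.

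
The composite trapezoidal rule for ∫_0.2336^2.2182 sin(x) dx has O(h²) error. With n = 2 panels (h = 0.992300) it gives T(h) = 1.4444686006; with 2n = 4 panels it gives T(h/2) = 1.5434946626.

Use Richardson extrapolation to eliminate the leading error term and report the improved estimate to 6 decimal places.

The method has order 2: 2^2 = 4.
Numerator 4·A(h/2) − A(h) = 4·1.5434946626 − 1.4444686006 = 4.7295100498
(4·1.5434946626 − 1.4444686006)/(4 − 1) = 1.5765033499

1.576503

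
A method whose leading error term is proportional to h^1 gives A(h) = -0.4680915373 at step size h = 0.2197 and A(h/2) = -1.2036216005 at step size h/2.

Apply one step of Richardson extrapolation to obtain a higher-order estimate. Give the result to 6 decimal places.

-1.939152

Method order is 1; weight 2^1 = 2.
2×(-1.2036216005) = -2.4072432010; (-2.4072432010) − (-0.4680915373) = -1.9391516637
Denominator 2 − 1 = 1.
Result: -1.9391516637
Gap between inputs: 7.355e-01; correction applied: −0.7355300632.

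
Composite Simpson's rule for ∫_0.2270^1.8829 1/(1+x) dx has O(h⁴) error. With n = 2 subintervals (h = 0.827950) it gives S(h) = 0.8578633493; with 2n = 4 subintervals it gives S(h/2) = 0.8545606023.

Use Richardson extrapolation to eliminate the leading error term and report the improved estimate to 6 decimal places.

Order 4 gives 2^r = 16 and 2^r − 1 = 15.
16*0.8545606023 − 0.8578633493 = 12.8151062875
Denominator 16 − 1 = 15.
So the Richardson estimate is 0.8543404192.

0.854340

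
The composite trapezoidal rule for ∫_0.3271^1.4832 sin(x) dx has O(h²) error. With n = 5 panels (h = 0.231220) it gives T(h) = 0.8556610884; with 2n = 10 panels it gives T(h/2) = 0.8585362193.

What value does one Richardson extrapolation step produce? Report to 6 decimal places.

0.859495

Order 2 gives 2^r = 4 and 2^r − 1 = 3.
Difference of the inputs: 0.8585362193 − 0.8556610884 = 0.0028751309
Divide by 2^2 − 1 = 3: 0.0028751309/3 = 0.0009583770
R = A(h/2) + (A(h/2) − A(h))/3 = 0.8585362193 + 0.0009583770 = 0.8594945963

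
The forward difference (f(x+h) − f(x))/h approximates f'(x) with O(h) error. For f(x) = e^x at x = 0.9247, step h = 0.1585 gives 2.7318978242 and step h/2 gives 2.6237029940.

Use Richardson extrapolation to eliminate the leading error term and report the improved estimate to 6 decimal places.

Leading term ∝ h^1; use weight 2 = 2^1.
Difference of the inputs: 2.6237029940 − 2.7318978242 = -0.1081948302
Correction (A(h/2) − A(h))/(2 − 1) = (-0.1081948302)/1 = -0.1081948302
R = 2.6237029940 − 0.1081948302 = 2.5155081638
Gap between inputs: 1.082e-01; correction applied: −0.1081948302.

2.515508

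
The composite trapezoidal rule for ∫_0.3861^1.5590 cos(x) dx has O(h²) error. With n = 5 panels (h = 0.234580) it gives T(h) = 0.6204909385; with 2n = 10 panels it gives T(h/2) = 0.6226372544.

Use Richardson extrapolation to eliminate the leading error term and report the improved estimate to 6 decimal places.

0.623353

Leading term ∝ h^2; use weight 4 = 2^2.
4*0.6226372544 − 0.6204909385 = 1.8700580791
Divide by 2^2 − 1 = 3.
Result: 0.6233526930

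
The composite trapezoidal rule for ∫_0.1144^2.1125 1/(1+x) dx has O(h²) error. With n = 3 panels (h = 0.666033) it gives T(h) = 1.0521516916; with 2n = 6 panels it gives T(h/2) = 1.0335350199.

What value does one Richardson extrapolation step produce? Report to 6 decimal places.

1.027329

r = 2: numerator weight 4, denominator 3.
4*1.0335350199 = 4.1341400796; 4.1341400796 − 1.0521516916 = 3.0819883880
Extrapolated: 3.0819883880 / 3 = 1.0273294627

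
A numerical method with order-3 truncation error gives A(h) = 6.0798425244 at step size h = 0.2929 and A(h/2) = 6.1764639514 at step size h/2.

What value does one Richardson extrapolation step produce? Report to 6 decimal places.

6.190267

Order 3 gives 2^r = 8 and 2^r − 1 = 7.
2^3 × A(h/2) = 49.4117116112; minus A(h) gives 43.3318690868.
(8 × 6.1764639514 − 6.0798425244)/(8 − 1) = 6.1902670124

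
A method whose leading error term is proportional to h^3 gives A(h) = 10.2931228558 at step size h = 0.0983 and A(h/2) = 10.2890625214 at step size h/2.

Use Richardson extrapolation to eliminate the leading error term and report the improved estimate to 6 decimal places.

10.288482

The method has order 3: 2^3 = 8.
Top: 8(10.2890625214) − (10.2931228558) = 72.0193773154
Divide by 2^3 − 1 = 7.
72.0193773154 ÷ 7 = 10.2884824736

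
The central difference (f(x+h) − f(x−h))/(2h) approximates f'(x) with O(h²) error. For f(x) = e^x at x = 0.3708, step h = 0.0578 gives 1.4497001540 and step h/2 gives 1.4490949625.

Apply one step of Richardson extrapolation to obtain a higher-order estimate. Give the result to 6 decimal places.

1.448893

With r = 2 the leading error scales as h^2, so the weight is 2^2 = 4.
4×1.4490949625 = 5.7963798500; 5.7963798500 − 1.4497001540 = 4.3466796960
Divide by 2^2 − 1 = 3.
R = 4.3466796960/3 = 1.4488932320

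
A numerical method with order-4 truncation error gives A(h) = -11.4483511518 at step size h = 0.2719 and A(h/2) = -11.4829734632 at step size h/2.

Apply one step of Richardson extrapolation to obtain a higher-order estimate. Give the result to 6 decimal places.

-11.485282

Leading term ∝ h^4; use weight 16 = 2^4.
16*(-11.4829734632) = -183.7275754112; subtract (-11.4483511518) → -172.2792242594
Extrapolated: (-172.2792242594) / 15 = -11.4852816173
Gap between inputs: 3.462e-02; correction applied: −0.0023081541.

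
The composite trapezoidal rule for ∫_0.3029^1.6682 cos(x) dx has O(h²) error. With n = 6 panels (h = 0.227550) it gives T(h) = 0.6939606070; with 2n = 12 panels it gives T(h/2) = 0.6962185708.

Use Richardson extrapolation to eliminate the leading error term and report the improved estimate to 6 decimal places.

The method has order 2: 2^2 = 4.
Numerator 4·A(h/2) − A(h) = 4·0.6962185708 − 0.6939606070 = 2.0909136762
Divide by 2^2 − 1 = 3.
Result: 0.6969712254

0.696971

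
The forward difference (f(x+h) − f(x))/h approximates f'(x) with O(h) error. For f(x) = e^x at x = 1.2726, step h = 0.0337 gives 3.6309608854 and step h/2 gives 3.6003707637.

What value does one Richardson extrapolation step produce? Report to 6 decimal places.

3.569781

Method order is 1; weight 2^1 = 2.
2*3.6003707637 = 7.2007415274; 7.2007415274 − 3.6309608854 = 3.5697806420
3.5697806420 ÷ 1 = 3.5697806420
Shift from A(h/2): −0.0305901217.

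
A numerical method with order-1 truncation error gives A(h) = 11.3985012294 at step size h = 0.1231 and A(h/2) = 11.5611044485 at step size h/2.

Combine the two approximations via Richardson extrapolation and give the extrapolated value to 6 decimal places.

11.723708

Order 1 gives 2^r = 2 and 2^r − 1 = 1.
A(h/2) − A(h) = 11.5611044485 − 11.3985012294 = 0.1626032191
Divide by 2^1 − 1 = 1: 0.1626032191/1 = 0.1626032191
R = A(h/2) + (A(h/2) − A(h))/1 = 11.5611044485 + 0.1626032191 = 11.7237076676
Shift from A(h/2): +0.1626032191.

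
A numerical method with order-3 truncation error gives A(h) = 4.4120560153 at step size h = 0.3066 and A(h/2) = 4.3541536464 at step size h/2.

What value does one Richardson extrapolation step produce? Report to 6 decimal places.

The method has order 3: 2^3 = 8.
8·4.3541536464 = 34.8332291712; 34.8332291712 − 4.4120560153 = 30.4211731559
Divide by 2^3 − 1 = 7.
So the Richardson estimate is 4.3458818794.
Shift from A(h/2): −0.0082717670.

4.345882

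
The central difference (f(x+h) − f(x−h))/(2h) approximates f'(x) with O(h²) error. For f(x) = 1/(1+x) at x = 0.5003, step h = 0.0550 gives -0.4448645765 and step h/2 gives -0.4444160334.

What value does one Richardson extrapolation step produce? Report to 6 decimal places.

Leading term ∝ h^2; use weight 4 = 2^2.
Top: 4(-0.4444160334) − (-0.4448645765) = -1.3327995571
Denominator 4 − 1 = 3.
So the Richardson estimate is -0.4442665190.
Shift from A(h/2): +0.0001495144.

-0.444267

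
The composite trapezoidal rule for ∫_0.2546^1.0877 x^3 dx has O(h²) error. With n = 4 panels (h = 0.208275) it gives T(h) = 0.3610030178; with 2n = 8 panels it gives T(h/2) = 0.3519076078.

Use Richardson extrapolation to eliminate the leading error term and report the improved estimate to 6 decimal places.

With r = 2 the leading error scales as h^2, so the weight is 2^2 = 4.
4 × 0.3519076078 = 1.4076304312; subtract 0.3610030178 → 1.0466274134
1.0466274134 ÷ 3 = 0.3488758045

0.348876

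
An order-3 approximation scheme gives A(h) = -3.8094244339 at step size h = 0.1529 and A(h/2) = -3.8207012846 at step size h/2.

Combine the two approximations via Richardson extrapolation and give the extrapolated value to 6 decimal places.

-3.822312

Error is O(h^3); halving h shrinks it by 2^3 = 8.
2^3 × A(h/2) = -30.5656102768; minus A(h) gives -26.7561858429.
Denominator 8 − 1 = 7.
Extrapolated: (-26.7561858429) / 7 = -3.8223122633
Gap between inputs: 1.128e-02; correction applied: −0.0016109787.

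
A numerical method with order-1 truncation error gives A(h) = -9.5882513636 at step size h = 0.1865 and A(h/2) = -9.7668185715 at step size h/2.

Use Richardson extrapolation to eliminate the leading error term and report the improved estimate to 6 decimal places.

Leading term ∝ h^1; use weight 2 = 2^1.
2*(-9.7668185715) − (-9.5882513636) = -9.9453857794
Extrapolated: (-9.9453857794) / 1 = -9.9453857794

-9.945386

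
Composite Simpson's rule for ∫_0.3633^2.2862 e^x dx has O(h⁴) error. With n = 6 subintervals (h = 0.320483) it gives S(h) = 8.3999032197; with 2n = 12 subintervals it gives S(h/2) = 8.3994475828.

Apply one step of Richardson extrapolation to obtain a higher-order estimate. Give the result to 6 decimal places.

Method order is 4; weight 2^4 = 16.
16·8.3994475828 = 134.3911613248; 134.3911613248 − 8.3999032197 = 125.9912581051
Divide by 2^4 − 1 = 15.
Extrapolated: 125.9912581051 / 15 = 8.3994172070

8.399417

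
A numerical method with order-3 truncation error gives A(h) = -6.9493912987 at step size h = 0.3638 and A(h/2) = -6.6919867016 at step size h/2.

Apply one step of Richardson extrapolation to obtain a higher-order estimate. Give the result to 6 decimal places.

-6.655215

Error is O(h^3); halving h shrinks it by 2^3 = 8.
8·(-6.6919867016) = -53.5358936128; (-53.5358936128) − (-6.9493912987) = -46.5865023141
R = (-46.5865023141)/7 = -6.6552146163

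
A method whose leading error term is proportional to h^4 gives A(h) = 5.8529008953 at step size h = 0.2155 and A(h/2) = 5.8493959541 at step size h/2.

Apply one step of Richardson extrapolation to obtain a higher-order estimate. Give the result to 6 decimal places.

Leading term ∝ h^4; use weight 16 = 2^4.
Top: 16(5.8493959541) − (5.8529008953) = 87.7374343703
Denominator 16 − 1 = 15.
(16 × 5.8493959541 − 5.8529008953)/(16 − 1) = 5.8491622914

5.849162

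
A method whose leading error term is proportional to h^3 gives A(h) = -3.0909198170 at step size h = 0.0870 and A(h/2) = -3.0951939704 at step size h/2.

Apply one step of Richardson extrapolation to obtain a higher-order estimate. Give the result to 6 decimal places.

Leading term ∝ h^3; use weight 8 = 2^3.
8×(-3.0951939704) − (-3.0909198170) = -21.6706319462
Extrapolated: (-21.6706319462) / 7 = -3.0958045637

-3.095805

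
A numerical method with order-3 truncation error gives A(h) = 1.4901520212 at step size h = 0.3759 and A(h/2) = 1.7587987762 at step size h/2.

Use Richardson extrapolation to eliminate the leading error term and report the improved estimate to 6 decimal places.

1.797177

Order 3 gives 2^r = 8 and 2^r − 1 = 7.
8×1.7587987762 = 14.0703902096; subtract 1.4901520212 → 12.5802381884
R = 12.5802381884/7 = 1.7971768841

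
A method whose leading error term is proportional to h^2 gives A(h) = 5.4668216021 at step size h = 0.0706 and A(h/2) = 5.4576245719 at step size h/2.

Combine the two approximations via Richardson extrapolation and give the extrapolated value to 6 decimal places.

5.454559

Error is O(h^2); halving h shrinks it by 2^2 = 4.
4 × 5.4576245719 = 21.8304982876; subtract 5.4668216021 → 16.3636766855
Denominator 4 − 1 = 3.
Extrapolated: 16.3636766855 / 3 = 5.4545588952
Shift from A(h/2): −0.0030656767.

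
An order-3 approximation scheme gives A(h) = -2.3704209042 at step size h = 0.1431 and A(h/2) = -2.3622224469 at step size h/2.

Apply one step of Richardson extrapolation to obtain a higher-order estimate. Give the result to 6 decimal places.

The method has order 3: 2^3 = 8.
Numerator 8*A(h/2) − A(h) = 8*(-2.3622224469) − (-2.3704209042) = -16.5273586710
Extrapolated: (-16.5273586710) / 7 = -2.3610512387
Shift from A(h/2): +0.0011712082.

-2.361051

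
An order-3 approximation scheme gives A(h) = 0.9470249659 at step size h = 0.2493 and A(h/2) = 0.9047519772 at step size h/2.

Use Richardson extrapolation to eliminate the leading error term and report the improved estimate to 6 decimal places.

0.898713

Error is O(h^3); halving h shrinks it by 2^3 = 8.
Difference of the inputs: 0.9047519772 − 0.9470249659 = -0.0422729887
Correction (A(h/2) − A(h))/(8 − 1) = (-0.0422729887)/7 = -0.0060389984
R = A(h/2) + (A(h/2) − A(h))/7 = 0.9047519772 − 0.0060389984 = 0.8987129788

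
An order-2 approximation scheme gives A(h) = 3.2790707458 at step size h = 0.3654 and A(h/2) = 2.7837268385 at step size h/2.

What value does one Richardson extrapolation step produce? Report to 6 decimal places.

r = 2, so 2^r = 4.
Weighted: 11.1349073540 − 3.2790707458 = 7.8558366082
R = 7.8558366082/3 = 2.6186122027
Shift from A(h/2): −0.1651146358.

2.618612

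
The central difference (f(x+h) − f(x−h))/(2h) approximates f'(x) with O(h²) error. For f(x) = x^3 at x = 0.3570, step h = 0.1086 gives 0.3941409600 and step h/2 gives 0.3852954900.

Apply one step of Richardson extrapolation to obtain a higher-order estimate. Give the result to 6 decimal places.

0.382347

r = 2: numerator weight 4, denominator 3.
A(h/2) − A(h) = 0.3852954900 − 0.3941409600 = -0.0088454700
Divide by 2^2 − 1 = 3: (-0.0088454700)/3 = -0.0029484900
R = 0.3852954900 − 0.0029484900 = 0.3823470000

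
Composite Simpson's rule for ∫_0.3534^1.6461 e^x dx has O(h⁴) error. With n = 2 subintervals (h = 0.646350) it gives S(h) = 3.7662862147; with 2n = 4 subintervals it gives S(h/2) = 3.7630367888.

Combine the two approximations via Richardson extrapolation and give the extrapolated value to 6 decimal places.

Order 4 gives 2^r = 16 and 2^r − 1 = 15.
16·3.7630367888 = 60.2085886208; subtract 3.7662862147 → 56.4423024061
56.4423024061 ÷ 15 = 3.7628201604

3.762820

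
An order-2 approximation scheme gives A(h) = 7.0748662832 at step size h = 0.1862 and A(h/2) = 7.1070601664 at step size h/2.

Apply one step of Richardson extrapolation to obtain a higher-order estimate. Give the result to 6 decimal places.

Order 2 gives 2^r = 4 and 2^r − 1 = 3.
A(h/2) − A(h) = 7.1070601664 − 7.0748662832 = 0.0321938832
Divide by 2^2 − 1 = 3: 0.0321938832/3 = 0.0107312944
R = A(h/2) + (A(h/2) − A(h))/3 = 7.1070601664 + 0.0107312944 = 7.1177914608
Shift from A(h/2): +0.0107312944.

7.117791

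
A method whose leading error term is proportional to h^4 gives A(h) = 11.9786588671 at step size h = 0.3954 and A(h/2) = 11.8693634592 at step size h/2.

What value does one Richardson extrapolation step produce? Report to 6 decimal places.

11.862077

Order 4 gives 2^r = 16 and 2^r − 1 = 15.
16*11.8693634592 − 11.9786588671 = 177.9311564801
R = 177.9311564801/15 = 11.8620770987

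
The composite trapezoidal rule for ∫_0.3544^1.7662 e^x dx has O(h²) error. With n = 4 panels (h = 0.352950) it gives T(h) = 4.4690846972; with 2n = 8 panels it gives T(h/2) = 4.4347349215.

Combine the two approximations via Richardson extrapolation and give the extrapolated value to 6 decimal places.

With r = 2 the leading error scales as h^2, so the weight is 2^2 = 4.
Top: 4(4.4347349215) − (4.4690846972) = 13.2698549888
R = 13.2698549888/3 = 4.4232849963
Correction |R − A(h/2)| = 1.145e-02; gap |A(h/2) − A(h)| = 3.435e-02.

4.423285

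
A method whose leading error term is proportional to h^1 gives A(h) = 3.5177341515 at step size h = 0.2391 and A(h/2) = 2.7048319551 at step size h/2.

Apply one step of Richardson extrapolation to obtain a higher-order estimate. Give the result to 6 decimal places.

r = 1, so 2^r = 2.
Weighted: 5.4096639102 − 3.5177341515 = 1.8919297587
(2 × 2.7048319551 − 3.5177341515)/(2 − 1) = 1.8919297587

1.891930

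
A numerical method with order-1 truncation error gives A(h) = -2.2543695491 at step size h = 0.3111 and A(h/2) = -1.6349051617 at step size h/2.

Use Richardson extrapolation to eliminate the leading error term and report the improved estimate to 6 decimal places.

-1.015441

r = 1, so 2^r = 2.
Top: 2(-1.6349051617) − (-2.2543695491) = -1.0154407743
R = (-1.0154407743)/1 = -1.0154407743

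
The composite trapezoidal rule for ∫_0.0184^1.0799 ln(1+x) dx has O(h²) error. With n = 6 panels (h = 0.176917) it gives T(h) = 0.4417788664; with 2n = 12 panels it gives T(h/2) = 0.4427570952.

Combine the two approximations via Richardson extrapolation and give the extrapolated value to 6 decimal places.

0.443083

Error is O(h^2); halving h shrinks it by 2^2 = 4.
Difference of the inputs: 0.4427570952 − 0.4417788664 = 0.0009782288
Correction (A(h/2) − A(h))/(4 − 1) = 0.0009782288/3 = 0.0003260763
R = A(h/2) + (A(h/2) − A(h))/3 = 0.4427570952 + 0.0003260763 = 0.4430831715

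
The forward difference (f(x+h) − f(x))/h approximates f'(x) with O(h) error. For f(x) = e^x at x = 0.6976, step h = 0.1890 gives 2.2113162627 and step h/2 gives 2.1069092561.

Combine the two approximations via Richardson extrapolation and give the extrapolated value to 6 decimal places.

Method order is 1; weight 2^1 = 2.
2×2.1069092561 − 2.2113162627 = 2.0025022495
Denominator 2 − 1 = 1.
Result: 2.0025022495
Shift from A(h/2): −0.1044070066.

2.002502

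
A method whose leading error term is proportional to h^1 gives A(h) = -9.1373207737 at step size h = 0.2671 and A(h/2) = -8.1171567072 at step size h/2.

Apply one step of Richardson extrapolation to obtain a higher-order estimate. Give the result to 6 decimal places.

-7.096993

Error is O(h^1); halving h shrinks it by 2^1 = 2.
Difference of the inputs: -8.1171567072 − (-9.1373207737) = 1.0201640665
Correction (A(h/2) − A(h))/(2 − 1) = 1.0201640665/1 = 1.0201640665
R = -8.1171567072 + 1.0201640665 = -7.0969926407
Correction |R − A(h/2)| = 1.020e+00; gap |A(h/2) − A(h)| = 1.020e+00.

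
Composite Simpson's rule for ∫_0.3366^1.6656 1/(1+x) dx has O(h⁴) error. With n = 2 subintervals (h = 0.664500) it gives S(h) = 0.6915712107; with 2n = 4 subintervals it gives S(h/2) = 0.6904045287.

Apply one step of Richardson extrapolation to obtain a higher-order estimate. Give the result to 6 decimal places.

Error is O(h^4); halving h shrinks it by 2^4 = 16.
Difference of the inputs: 0.6904045287 − 0.6915712107 = -0.0011666820
Correction (A(h/2) − A(h))/(16 − 1) = (-0.0011666820)/15 = -0.0000777788
R = A(h/2) + (A(h/2) − A(h))/15 = 0.6904045287 − 0.0000777788 = 0.6903267499
Shift from A(h/2): −0.0000777788.

0.690327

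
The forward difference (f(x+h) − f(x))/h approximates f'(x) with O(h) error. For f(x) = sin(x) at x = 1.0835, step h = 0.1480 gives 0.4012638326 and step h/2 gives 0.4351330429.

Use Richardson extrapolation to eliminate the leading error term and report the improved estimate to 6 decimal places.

r = 1: numerator weight 2, denominator 1.
Weighted: 0.8702660858 − 0.4012638326 = 0.4690022532
0.4690022532 ÷ 1 = 0.4690022532

0.469002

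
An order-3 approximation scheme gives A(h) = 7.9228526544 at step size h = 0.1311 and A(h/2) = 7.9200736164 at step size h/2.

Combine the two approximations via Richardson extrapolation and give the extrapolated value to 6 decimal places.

7.919677

Error is O(h^3); halving h shrinks it by 2^3 = 8.
8 × 7.9200736164 − 7.9228526544 = 55.4377362768
Denominator 8 − 1 = 7.
So the Richardson estimate is 7.9196766110.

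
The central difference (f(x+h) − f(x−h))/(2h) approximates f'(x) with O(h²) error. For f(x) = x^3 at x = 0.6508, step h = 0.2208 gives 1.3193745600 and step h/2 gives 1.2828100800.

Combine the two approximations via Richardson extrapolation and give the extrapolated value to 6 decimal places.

1.270622

The method has order 2: 2^2 = 4.
Weighted: 5.1312403200 − 1.3193745600 = 3.8118657600
Denominator 4 − 1 = 3.
Extrapolated: 3.8118657600 / 3 = 1.2706219200
Correction |R − A(h/2)| = 1.219e-02; gap |A(h/2) − A(h)| = 3.656e-02.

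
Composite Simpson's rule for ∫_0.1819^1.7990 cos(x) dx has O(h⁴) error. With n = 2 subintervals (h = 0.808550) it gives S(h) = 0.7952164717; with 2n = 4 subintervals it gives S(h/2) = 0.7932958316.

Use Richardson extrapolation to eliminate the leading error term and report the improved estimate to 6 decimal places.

Leading term ∝ h^4; use weight 16 = 2^4.
Difference of the inputs: 0.7932958316 − 0.7952164717 = -0.0019206401
Correction (A(h/2) − A(h))/(16 − 1) = (-0.0019206401)/15 = -0.0001280427
R = 0.7932958316 − 0.0001280427 = 0.7931677889
Correction |R − A(h/2)| = 1.280e-04; gap |A(h/2) − A(h)| = 1.921e-03.

0.793168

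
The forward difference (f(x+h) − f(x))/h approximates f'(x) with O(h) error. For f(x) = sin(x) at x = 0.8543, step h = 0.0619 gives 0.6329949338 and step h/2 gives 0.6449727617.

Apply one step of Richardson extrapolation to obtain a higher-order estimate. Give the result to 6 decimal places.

Order 1 gives 2^r = 2 and 2^r − 1 = 1.
Top: 2(0.6449727617) − (0.6329949338) = 0.6569505896
Denominator 2 − 1 = 1.
Result: 0.6569505896

0.656951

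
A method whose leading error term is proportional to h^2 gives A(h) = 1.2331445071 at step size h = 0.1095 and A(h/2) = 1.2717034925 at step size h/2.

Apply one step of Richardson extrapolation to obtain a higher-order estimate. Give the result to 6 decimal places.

With r = 2 the leading error scales as h^2, so the weight is 2^2 = 4.
Numerator 4*A(h/2) − A(h) = 4*1.2717034925 − 1.2331445071 = 3.8536694629
3.8536694629 ÷ 3 = 1.2845564876

1.284556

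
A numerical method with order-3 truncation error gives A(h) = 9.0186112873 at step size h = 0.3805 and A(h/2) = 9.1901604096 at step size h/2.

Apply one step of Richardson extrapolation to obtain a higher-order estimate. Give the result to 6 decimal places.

r = 3: numerator weight 8, denominator 7.
2^3·A(h/2) = 73.5212832768; minus A(h) gives 64.5026719895.
Divide by 2^3 − 1 = 7.
Extrapolated: 64.5026719895 / 7 = 9.2146674271

9.214667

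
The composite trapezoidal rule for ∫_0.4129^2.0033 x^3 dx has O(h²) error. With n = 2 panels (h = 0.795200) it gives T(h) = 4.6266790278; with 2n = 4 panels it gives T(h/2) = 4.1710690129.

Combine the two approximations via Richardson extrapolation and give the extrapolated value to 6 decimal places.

Method order is 2; weight 2^2 = 4.
A(h/2) − A(h) = 4.1710690129 − 4.6266790278 = -0.4556100149
Correction (A(h/2) − A(h))/(4 − 1) = (-0.4556100149)/3 = -0.1518700050
R = 4.1710690129 − 0.1518700050 = 4.0191990079
Correction |R − A(h/2)| = 1.519e-01; gap |A(h/2) − A(h)| = 4.556e-01.

4.019199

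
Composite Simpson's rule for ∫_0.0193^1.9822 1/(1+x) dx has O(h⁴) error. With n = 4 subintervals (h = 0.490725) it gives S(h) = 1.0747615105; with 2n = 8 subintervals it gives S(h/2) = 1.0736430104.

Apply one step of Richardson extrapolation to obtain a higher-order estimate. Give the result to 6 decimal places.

1.073568

Order 4 gives 2^r = 16 and 2^r − 1 = 15.
16 × 1.0736430104 = 17.1782881664; subtract 1.0747615105 → 16.1035266559
Divide by 2^4 − 1 = 15.
Result: 1.0735684437
Correction |R − A(h/2)| = 7.457e-05; gap |A(h/2) − A(h)| = 1.119e-03.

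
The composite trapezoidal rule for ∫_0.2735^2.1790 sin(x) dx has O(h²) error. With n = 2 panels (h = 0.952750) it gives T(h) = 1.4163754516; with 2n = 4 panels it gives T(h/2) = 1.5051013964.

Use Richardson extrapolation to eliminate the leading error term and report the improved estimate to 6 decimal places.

1.534677

r = 2: numerator weight 4, denominator 3.
Top: 4(1.5051013964) − (1.4163754516) = 4.6040301340
Divide by 2^2 − 1 = 3.
Result: 1.5346767113
Shift from A(h/2): +0.0295753149.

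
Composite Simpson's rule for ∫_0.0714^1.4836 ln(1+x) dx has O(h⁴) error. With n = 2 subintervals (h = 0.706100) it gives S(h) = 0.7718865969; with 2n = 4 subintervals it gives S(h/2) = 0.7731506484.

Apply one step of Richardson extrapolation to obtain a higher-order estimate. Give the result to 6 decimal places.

0.773235

Error is O(h^4); halving h shrinks it by 2^4 = 16.
16×0.7731506484 = 12.3704103744; subtract 0.7718865969 → 11.5985237775
Extrapolated: 11.5985237775 / 15 = 0.7732349185
Gap between inputs: 1.264e-03; correction applied: +0.0000842701.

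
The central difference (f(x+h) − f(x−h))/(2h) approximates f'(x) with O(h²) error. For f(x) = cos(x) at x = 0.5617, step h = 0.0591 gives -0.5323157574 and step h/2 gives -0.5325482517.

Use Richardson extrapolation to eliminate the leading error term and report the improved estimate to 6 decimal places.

-0.532626

The method has order 2: 2^2 = 4.
Weighted: (-2.1301930068) − (-0.5323157574) = -1.5978772494
Denominator 4 − 1 = 3.
Result: -0.5326257498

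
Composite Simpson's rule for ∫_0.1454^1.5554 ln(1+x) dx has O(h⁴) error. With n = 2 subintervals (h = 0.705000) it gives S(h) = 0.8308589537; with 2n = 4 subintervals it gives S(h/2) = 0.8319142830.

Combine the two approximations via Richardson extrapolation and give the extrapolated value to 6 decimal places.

r = 4, so 2^r = 16.
Top: 16(0.8319142830) − (0.8308589537) = 12.4797695743
Divide by 2^4 − 1 = 15.
Extrapolated: 12.4797695743 / 15 = 0.8319846383
Gap between inputs: 1.055e-03; correction applied: +0.0000703553.

0.831985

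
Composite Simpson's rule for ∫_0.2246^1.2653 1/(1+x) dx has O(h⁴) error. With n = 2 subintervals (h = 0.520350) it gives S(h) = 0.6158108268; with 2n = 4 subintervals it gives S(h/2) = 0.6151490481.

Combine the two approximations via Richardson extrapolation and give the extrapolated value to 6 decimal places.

With r = 4 the leading error scales as h^4, so the weight is 2^4 = 16.
16·0.6151490481 = 9.8423847696; subtract 0.6158108268 → 9.2265739428
9.2265739428 ÷ 15 = 0.6151049295

0.615105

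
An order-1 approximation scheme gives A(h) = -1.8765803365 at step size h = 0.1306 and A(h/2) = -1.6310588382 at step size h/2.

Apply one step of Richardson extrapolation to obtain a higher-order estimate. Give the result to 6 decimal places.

-1.385537

Error is O(h^1); halving h shrinks it by 2^1 = 2.
2 × (-1.6310588382) = -3.2621176764; (-3.2621176764) − (-1.8765803365) = -1.3855373399
Extrapolated: (-1.3855373399) / 1 = -1.3855373399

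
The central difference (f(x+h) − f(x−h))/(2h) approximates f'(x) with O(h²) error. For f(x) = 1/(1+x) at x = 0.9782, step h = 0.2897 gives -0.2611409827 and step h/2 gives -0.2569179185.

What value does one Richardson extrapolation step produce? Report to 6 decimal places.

-0.255510

Leading term ∝ h^2; use weight 4 = 2^2.
A(h/2) − A(h) = -0.2569179185 − (-0.2611409827) = 0.0042230642
Divide by 2^2 − 1 = 3: 0.0042230642/3 = 0.0014076881
R = A(h/2) + (A(h/2) − A(h))/3 = -0.2569179185 + 0.0014076881 = -0.2555102304
Gap between inputs: 4.223e-03; correction applied: +0.0014076881.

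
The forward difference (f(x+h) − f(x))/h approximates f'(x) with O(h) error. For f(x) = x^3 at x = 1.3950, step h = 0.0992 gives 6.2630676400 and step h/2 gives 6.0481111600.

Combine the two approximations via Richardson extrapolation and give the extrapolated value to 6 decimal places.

5.833155

Method order is 1; weight 2^1 = 2.
Difference of the inputs: 6.0481111600 − 6.2630676400 = -0.2149564800
Divide by 2^1 − 1 = 1: (-0.2149564800)/1 = -0.2149564800
R = A(h/2) + (A(h/2) − A(h))/1 = 6.0481111600 − 0.2149564800 = 5.8331546800
Correction |R − A(h/2)| = 2.150e-01; gap |A(h/2) − A(h)| = 2.150e-01.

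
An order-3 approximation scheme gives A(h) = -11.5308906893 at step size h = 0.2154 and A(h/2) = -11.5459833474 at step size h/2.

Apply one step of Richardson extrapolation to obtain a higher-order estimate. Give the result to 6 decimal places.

r = 3: numerator weight 8, denominator 7.
Weighted: (-92.3678667792) − (-11.5308906893) = -80.8369760899
Extrapolated: (-80.8369760899) / 7 = -11.5481394414
Correction |R − A(h/2)| = 2.156e-03; gap |A(h/2) − A(h)| = 1.509e-02.

-11.548139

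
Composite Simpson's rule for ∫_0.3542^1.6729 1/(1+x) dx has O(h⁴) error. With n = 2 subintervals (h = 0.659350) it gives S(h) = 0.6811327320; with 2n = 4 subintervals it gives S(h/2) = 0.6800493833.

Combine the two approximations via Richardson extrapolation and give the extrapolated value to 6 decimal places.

The method has order 4: 2^4 = 16.
Weighted: 10.8807901328 − 0.6811327320 = 10.1996574008
R = 10.1996574008/15 = 0.6799771601

0.679977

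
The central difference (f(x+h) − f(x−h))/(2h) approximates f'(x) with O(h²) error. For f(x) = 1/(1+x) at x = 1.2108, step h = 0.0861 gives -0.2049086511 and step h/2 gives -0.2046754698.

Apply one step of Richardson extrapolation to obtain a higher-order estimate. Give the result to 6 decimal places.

-0.204598

Error is O(h^2); halving h shrinks it by 2^2 = 4.
4 × (-0.2046754698) = -0.8187018792; (-0.8187018792) − (-0.2049086511) = -0.6137932281
Denominator 4 − 1 = 3.
Result: -0.2045977427
Shift from A(h/2): +0.0000777271.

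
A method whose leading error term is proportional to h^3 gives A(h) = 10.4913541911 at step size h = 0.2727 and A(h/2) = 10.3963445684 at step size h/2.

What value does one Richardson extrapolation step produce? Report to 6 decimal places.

10.382772

Method order is 3; weight 2^3 = 8.
Numerator 8 × A(h/2) − A(h) = 8 × 10.3963445684 − 10.4913541911 = 72.6794023561
Denominator 8 − 1 = 7.
Extrapolated: 72.6794023561 / 7 = 10.3827717652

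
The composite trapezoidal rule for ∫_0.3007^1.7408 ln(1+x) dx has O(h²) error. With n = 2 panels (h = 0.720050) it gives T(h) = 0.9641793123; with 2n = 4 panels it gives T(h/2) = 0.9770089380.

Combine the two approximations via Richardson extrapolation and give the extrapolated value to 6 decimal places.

With r = 2 the leading error scales as h^2, so the weight is 2^2 = 4.
4·0.9770089380 = 3.9080357520; 3.9080357520 − 0.9641793123 = 2.9438564397
2.9438564397 ÷ 3 = 0.9812854799
Correction |R − A(h/2)| = 4.277e-03; gap |A(h/2) − A(h)| = 1.283e-02.

0.981285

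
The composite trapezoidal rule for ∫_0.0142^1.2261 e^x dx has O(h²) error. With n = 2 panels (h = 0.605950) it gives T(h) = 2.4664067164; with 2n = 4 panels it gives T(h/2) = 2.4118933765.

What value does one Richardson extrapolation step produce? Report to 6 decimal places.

r = 2, so 2^r = 4.
2^2·A(h/2) = 9.6475735060; minus A(h) gives 7.1811667896.
Denominator 4 − 1 = 3.
7.1811667896 ÷ 3 = 2.3937222632

2.393722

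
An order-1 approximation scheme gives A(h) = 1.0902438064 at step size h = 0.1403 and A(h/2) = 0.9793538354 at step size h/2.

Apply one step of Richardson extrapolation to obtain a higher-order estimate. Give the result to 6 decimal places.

0.868464

Leading term ∝ h^1; use weight 2 = 2^1.
2*0.9793538354 − 1.0902438064 = 0.8684638644
Divide by 2^1 − 1 = 1.
0.8684638644 ÷ 1 = 0.8684638644
Gap between inputs: 1.109e-01; correction applied: −0.1108899710.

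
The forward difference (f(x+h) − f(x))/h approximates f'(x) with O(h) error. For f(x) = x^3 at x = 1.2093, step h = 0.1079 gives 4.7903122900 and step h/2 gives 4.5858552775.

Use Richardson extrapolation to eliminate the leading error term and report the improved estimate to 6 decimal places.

4.381398

r = 1: numerator weight 2, denominator 1.
2 × 4.5858552775 = 9.1717105550; 9.1717105550 − 4.7903122900 = 4.3813982650
Denominator 2 − 1 = 1.
Result: 4.3813982650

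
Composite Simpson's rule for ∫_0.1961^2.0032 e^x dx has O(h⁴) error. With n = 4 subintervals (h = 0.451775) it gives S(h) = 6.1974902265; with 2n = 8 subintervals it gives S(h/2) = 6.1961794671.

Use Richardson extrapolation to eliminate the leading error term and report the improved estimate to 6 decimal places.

6.196092

Leading term ∝ h^4; use weight 16 = 2^4.
Weighted: 99.1388714736 − 6.1974902265 = 92.9413812471
Extrapolated: 92.9413812471 / 15 = 6.1960920831
Correction |R − A(h/2)| = 8.738e-05; gap |A(h/2) − A(h)| = 1.311e-03.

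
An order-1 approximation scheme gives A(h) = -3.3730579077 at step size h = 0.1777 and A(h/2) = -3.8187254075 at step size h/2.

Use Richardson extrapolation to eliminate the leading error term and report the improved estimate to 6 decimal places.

r = 1: numerator weight 2, denominator 1.
2 × (-3.8187254075) − (-3.3730579077) = -4.2643929073
Extrapolated: (-4.2643929073) / 1 = -4.2643929073

-4.264393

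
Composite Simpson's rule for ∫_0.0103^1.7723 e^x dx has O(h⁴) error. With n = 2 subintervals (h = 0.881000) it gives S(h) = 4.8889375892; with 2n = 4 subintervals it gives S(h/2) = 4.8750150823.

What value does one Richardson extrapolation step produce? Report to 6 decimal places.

r = 4, so 2^r = 16.
A(h/2) − A(h) = 4.8750150823 − 4.8889375892 = -0.0139225069
Divide by 2^4 − 1 = 15: (-0.0139225069)/15 = -0.0009281671
R = A(h/2) + (A(h/2) − A(h))/15 = 4.8750150823 − 0.0009281671 = 4.8740869152
Correction |R − A(h/2)| = 9.282e-04; gap |A(h/2) − A(h)| = 1.392e-02.

4.874087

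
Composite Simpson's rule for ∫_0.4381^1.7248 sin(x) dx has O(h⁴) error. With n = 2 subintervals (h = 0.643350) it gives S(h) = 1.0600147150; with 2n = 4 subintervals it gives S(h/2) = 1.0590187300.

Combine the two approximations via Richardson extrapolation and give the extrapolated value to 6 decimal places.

Error is O(h^4); halving h shrinks it by 2^4 = 16.
A(h/2) − A(h) = 1.0590187300 − 1.0600147150 = -0.0009959850
Divide by 2^4 − 1 = 15: (-0.0009959850)/15 = -0.0000663990
R = A(h/2) + (A(h/2) − A(h))/15 = 1.0590187300 − 0.0000663990 = 1.0589523310
Correction |R − A(h/2)| = 6.640e-05; gap |A(h/2) − A(h)| = 9.960e-04.

1.058952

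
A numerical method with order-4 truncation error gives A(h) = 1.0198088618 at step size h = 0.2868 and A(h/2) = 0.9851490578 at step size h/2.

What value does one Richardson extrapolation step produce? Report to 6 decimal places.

Leading term ∝ h^4; use weight 16 = 2^4.
2^4 × A(h/2) = 15.7623849248; minus A(h) gives 14.7425760630.
Divide by 2^4 − 1 = 15.
Result: 0.9828384042

0.982838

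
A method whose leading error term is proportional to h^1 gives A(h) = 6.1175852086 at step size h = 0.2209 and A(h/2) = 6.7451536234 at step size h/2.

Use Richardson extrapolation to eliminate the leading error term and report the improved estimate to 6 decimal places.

Method order is 1; weight 2^1 = 2.
2^1·A(h/2) = 13.4903072468; minus A(h) gives 7.3727220382.
Divide by 2^1 − 1 = 1.
7.3727220382 ÷ 1 = 7.3727220382

7.372722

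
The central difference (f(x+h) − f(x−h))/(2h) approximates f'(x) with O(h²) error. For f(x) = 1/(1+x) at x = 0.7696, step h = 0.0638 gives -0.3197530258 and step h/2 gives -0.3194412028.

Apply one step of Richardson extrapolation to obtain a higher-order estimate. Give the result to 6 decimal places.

-0.319337

With r = 2 the leading error scales as h^2, so the weight is 2^2 = 4.
2^2 × A(h/2) = -1.2777648112; minus A(h) gives -0.9580117854.
R = (-0.9580117854)/3 = -0.3193372618
Correction |R − A(h/2)| = 1.039e-04; gap |A(h/2) − A(h)| = 3.118e-04.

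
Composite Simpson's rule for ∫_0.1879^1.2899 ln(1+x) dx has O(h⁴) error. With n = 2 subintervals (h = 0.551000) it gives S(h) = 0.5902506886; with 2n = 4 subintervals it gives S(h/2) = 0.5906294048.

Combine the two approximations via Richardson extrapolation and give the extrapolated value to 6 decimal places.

0.590655

Order 4 gives 2^r = 16 and 2^r − 1 = 15.
Numerator 16·A(h/2) − A(h) = 16·0.5906294048 − 0.5902506886 = 8.8598197882
Divide by 2^4 − 1 = 15.
8.8598197882 ÷ 15 = 0.5906546525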